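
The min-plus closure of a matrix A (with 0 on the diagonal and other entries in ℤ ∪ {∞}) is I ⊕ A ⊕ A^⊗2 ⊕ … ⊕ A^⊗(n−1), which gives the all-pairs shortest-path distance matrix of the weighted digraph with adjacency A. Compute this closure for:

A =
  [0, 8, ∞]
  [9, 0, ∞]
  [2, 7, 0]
Closure =
  [0, 8, ∞]
  [9, 0, ∞]
  [2, 7, 0]

This is the Floyd-Warshall all-pairs shortest-path computation. For each intermediate vertex k = 0, 1, …, 2, update dist[i][j] ← min(dist[i][j], dist[i][k] + dist[k][j]). The final matrix gives, for each (i, j), the minimum total weight of any directed path from i to j (possibly empty when i = j).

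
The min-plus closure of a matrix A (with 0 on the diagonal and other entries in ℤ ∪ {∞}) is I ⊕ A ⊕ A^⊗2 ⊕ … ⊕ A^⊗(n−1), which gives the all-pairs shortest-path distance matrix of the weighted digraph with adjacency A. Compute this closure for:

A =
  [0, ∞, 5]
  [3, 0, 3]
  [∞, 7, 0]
Closure =
  [0, 12, 5]
  [3, 0, 3]
  [10, 7, 0]

This is the Floyd-Warshall all-pairs shortest-path computation. For each intermediate vertex k = 0, 1, …, 2, update dist[i][j] ← min(dist[i][j], dist[i][k] + dist[k][j]). The final matrix gives, for each (i, j), the minimum total weight of any directed path from i to j (possibly empty when i = j).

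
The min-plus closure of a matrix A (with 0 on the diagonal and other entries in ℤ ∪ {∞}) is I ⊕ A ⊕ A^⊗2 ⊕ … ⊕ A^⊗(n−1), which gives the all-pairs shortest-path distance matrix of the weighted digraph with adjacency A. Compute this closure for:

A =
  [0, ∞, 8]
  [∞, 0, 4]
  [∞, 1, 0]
Closure =
  [0, 9, 8]
  [∞, 0, 4]
  [∞, 1, 0]

This is the Floyd-Warshall all-pairs shortest-path computation. For each intermediate vertex k = 0, 1, …, 2, update dist[i][j] ← min(dist[i][j], dist[i][k] + dist[k][j]). The final matrix gives, for each (i, j), the minimum total weight of any directed path from i to j (possibly empty when i = j).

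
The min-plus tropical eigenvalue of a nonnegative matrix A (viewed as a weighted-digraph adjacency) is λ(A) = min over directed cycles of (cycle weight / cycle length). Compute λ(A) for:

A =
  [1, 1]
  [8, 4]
λ(A) = 1

Enumerate directed cycles and compute their means (weight / length). Sample:
  cycle 0 → 0: weight = 1, length = 1, mean = 1/1 ≈ 1.000
  cycle 1 → 1: weight = 4, length = 1, mean = 4/1 ≈ 4.000
  cycle 0 → 1 → 0: weight = 9, length = 2, mean = 9/2 ≈ 4.500
  cycle 1 → 0 → 1: weight = 9, length = 2, mean = 9/2 ≈ 4.500
Minimum mean = 1.000, attained e.g. along the cycle 0 → 0 with weight 1 and length 1. So λ(A) = 1/1 = 1.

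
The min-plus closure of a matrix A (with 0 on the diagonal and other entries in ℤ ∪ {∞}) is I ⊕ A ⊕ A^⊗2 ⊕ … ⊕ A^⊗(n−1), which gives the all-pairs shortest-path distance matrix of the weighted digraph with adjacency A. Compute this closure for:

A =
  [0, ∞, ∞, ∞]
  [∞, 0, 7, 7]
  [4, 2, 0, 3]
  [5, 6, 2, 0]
Closure =
  [0, ∞, ∞, ∞]
  [11, 0, 7, 7]
  [4, 2, 0, 3]
  [5, 4, 2, 0]

This is the Floyd-Warshall all-pairs shortest-path computation. For each intermediate vertex k = 0, 1, …, 3, update dist[i][j] ← min(dist[i][j], dist[i][k] + dist[k][j]). The final matrix gives, for each (i, j), the minimum total weight of any directed path from i to j (possibly empty when i = j).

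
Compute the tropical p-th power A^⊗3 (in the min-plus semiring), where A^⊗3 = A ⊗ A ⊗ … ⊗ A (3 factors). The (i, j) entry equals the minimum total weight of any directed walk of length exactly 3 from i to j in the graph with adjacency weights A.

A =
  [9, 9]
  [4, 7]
A^⊗3 =
  [20, 22]
  [17, 20]

Each entry (A^⊗3)_ij equals the minimum over all length-3 walks i = v_0 → v_1 → … → v_3 = j of Σ_t A[v_t][v_{t+1}]. For example, for (i, j) = (0, 1) we minimise over 4 possible intermediate vertex sequences; the minimum is 22, attained along the walk 0 → 1 → 0 → 1.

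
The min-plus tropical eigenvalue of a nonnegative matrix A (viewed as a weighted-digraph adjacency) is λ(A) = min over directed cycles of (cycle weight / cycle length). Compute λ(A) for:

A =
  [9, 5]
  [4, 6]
λ(A) = 9/2

Enumerate directed cycles and compute their means (weight / length). Sample:
  cycle 0 → 0: weight = 9, length = 1, mean = 9/1 ≈ 9.000
  cycle 1 → 1: weight = 6, length = 1, mean = 6/1 ≈ 6.000
  cycle 0 → 1 → 0: weight = 9, length = 2, mean = 9/2 ≈ 4.500
  cycle 1 → 0 → 1: weight = 9, length = 2, mean = 9/2 ≈ 4.500
Minimum mean = 4.500, attained e.g. along the cycle 0 → 1 → 0 with weight 9 and length 2. So λ(A) = 9/2 = 9/2.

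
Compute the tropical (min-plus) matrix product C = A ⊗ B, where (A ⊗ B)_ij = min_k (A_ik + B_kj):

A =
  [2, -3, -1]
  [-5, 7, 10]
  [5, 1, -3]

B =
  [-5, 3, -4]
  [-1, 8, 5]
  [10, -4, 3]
A ⊗ B =
  [-4, -5, -2]
  [-10, -2, -9]
  [0, -7, 0]

Apply the min-plus product entry-by-entry:
  C[0][0] = min over k of (A[0][0] + B[0][0] = 2 + -5 = -3, A[0][1] + B[1][0] = -3 + -1 = -4, A[0][2] + B[2][0] = -1 + 10 = 9) = -4 (attained at k = 1)
  C[0][1] = min over k of (A[0][0] + B[0][1] = 2 + 3 = 5, A[0][1] + B[1][1] = -3 + 8 = 5, A[0][2] + B[2][1] = -1 + -4 = -5) = -5 (attained at k = 2)
  C[0][2] = min over k of (A[0][0] + B[0][2] = 2 + -4 = -2, A[0][1] + B[1][2] = -3 + 5 = 2, A[0][2] + B[2][2] = -1 + 3 = 2) = -2 (attained at k = 0)
  C[1][0] = min over k of (A[1][0] + B[0][0] = -5 + -5 = -10, A[1][1] + B[1][0] = 7 + -1 = 6, A[1][2] + B[2][0] = 10 + 10 = 20) = -10 (attained at k = 0)
  C[1][1] = min over k of (A[1][0] + B[0][1] = -5 + 3 = -2, A[1][1] + B[1][1] = 7 + 8 = 15, A[1][2] + B[2][1] = 10 + -4 = 6) = -2 (attained at k = 0)
  C[1][2] = min over k of (A[1][0] + B[0][2] = -5 + -4 = -9, A[1][1] + B[1][2] = 7 + 5 = 12, A[1][2] + B[2][2] = 10 + 3 = 13) = -9 (attained at k = 0)
  C[2][0] = min over k of (A[2][0] + B[0][0] = 5 + -5 = 0, A[2][1] + B[1][0] = 1 + -1 = 0, A[2][2] + B[2][0] = -3 + 10 = 7) = 0 (attained at k = 0)
  C[2][1] = min over k of (A[2][0] + B[0][1] = 5 + 3 = 8, A[2][1] + B[1][1] = 1 + 8 = 9, A[2][2] + B[2][1] = -3 + -4 = -7) = -7 (attained at k = 2)
  C[2][2] = min over k of (A[2][0] + B[0][2] = 5 + -4 = 1, A[2][1] + B[1][2] = 1 + 5 = 6, A[2][2] + B[2][2] = -3 + 3 = 0) = 0 (attained at k = 2)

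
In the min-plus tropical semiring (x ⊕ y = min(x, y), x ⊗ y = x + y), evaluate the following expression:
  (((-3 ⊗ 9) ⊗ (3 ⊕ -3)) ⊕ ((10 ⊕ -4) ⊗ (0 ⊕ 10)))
(((-3 ⊗ 9) ⊗ (3 ⊕ -3)) ⊕ ((10 ⊕ -4) ⊗ (0 ⊕ 10))) = -4

Expand innermost to outermost. Recall ⊕ takes the minimum of its arguments and ⊗ takes their sum. Working out the expression (((-3 ⊗ 9) ⊗ (3 ⊕ -3)) ⊕ ((10 ⊕ -4) ⊗ (0 ⊕ 10))) gives -4.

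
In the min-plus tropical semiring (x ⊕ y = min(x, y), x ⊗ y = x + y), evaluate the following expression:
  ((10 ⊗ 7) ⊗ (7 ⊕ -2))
((10 ⊗ 7) ⊗ (7 ⊕ -2)) = 15

Expand innermost to outermost. Recall ⊕ takes the minimum of its arguments and ⊗ takes their sum. Working out the expression ((10 ⊗ 7) ⊗ (7 ⊕ -2)) gives 15.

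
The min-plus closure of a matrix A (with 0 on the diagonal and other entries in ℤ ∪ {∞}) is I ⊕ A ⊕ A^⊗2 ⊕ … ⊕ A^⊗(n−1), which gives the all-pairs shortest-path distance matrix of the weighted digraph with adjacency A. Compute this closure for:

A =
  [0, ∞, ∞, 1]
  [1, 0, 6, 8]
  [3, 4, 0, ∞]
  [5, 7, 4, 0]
Closure =
  [0, 8, 5, 1]
  [1, 0, 6, 2]
  [3, 4, 0, 4]
  [5, 7, 4, 0]

This is the Floyd-Warshall all-pairs shortest-path computation. For each intermediate vertex k = 0, 1, …, 3, update dist[i][j] ← min(dist[i][j], dist[i][k] + dist[k][j]). The final matrix gives, for each (i, j), the minimum total weight of any directed path from i to j (possibly empty when i = j).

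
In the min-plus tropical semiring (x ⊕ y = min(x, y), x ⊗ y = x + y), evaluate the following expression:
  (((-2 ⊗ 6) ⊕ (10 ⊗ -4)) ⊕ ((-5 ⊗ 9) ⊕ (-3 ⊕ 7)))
(((-2 ⊗ 6) ⊕ (10 ⊗ -4)) ⊕ ((-5 ⊗ 9) ⊕ (-3 ⊕ 7))) = -3

Expand innermost to outermost. Recall ⊕ takes the minimum of its arguments and ⊗ takes their sum. Working out the expression (((-2 ⊗ 6) ⊕ (10 ⊗ -4)) ⊕ ((-5 ⊗ 9) ⊕ (-3 ⊕ 7))) gives -3.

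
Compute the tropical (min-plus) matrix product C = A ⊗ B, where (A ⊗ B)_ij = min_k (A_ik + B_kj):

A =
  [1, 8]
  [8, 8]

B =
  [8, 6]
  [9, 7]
A ⊗ B =
  [9, 7]
  [16, 14]

Apply the min-plus product entry-by-entry:
  C[0][0] = min over k of (A[0][0] + B[0][0] = 1 + 8 = 9, A[0][1] + B[1][0] = 8 + 9 = 17) = 9 (attained at k = 0)
  C[0][1] = min over k of (A[0][0] + B[0][1] = 1 + 6 = 7, A[0][1] + B[1][1] = 8 + 7 = 15) = 7 (attained at k = 0)
  C[1][0] = min over k of (A[1][0] + B[0][0] = 8 + 8 = 16, A[1][1] + B[1][0] = 8 + 9 = 17) = 16 (attained at k = 0)
  C[1][1] = min over k of (A[1][0] + B[0][1] = 8 + 6 = 14, A[1][1] + B[1][1] = 8 + 7 = 15) = 14 (attained at k = 0)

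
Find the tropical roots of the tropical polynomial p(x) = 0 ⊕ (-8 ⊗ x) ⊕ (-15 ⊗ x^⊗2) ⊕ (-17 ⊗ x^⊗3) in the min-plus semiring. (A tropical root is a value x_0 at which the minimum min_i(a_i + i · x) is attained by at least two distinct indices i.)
Roots: {2, 7, 8}

Each tropical root is a break point of the lower envelope of the lines y = a_i + i · x (there are 4 lines, with slopes 0, 1, ..., 3). Only the lines that attain the minimum somewhere contribute to roots; other lines are dominated. Here the surviving (envelope) indices are i = 3, i = 2, i = 1, i = 0.
Intersections between consecutive envelope lines give the roots: for adjacent envelope indices i < j the intersection is x = (a_i − a_j) / (j − i). Reading off the sorted break points: {2, 7, 8}.
Verification: at each break x_0, at least two indices attain the minimum of min_i(a_i + i · x_0).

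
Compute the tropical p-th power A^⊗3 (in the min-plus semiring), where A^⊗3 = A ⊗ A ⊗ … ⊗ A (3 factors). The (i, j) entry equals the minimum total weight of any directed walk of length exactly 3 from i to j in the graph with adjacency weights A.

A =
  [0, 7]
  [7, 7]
A^⊗3 =
  [0, 7]
  [7, 14]

Each entry (A^⊗3)_ij equals the minimum over all length-3 walks i = v_0 → v_1 → … → v_3 = j of Σ_t A[v_t][v_{t+1}]. For example, for (i, j) = (0, 1) we minimise over 4 possible intermediate vertex sequences; the minimum is 7, attained along the walk 0 → 0 → 0 → 1.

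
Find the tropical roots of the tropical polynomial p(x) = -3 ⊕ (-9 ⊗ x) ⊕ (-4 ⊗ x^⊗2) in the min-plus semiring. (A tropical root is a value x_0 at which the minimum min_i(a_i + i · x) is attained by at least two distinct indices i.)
Roots: {-5, 6}

Each tropical root is a break point of the lower envelope of the lines y = a_i + i · x (there are 3 lines, with slopes 0, 1, ..., 2). Only the lines that attain the minimum somewhere contribute to roots; other lines are dominated. Here the surviving (envelope) indices are i = 2, i = 1, i = 0.
Intersections between consecutive envelope lines give the roots: for adjacent envelope indices i < j the intersection is x = (a_i − a_j) / (j − i). Reading off the sorted break points: {-5, 6}.
Verification: at each break x_0, at least two indices attain the minimum of min_i(a_i + i · x_0).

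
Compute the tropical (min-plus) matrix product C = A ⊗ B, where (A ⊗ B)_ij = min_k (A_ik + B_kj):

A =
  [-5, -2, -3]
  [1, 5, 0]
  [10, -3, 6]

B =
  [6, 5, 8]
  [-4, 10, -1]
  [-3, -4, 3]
A ⊗ B =
  [-6, -7, -3]
  [-3, -4, 3]
  [-7, 2, -4]

Apply the min-plus product entry-by-entry:
  C[0][0] = min over k of (A[0][0] + B[0][0] = -5 + 6 = 1, A[0][1] + B[1][0] = -2 + -4 = -6, A[0][2] + B[2][0] = -3 + -3 = -6) = -6 (attained at k = 1)
  C[0][1] = min over k of (A[0][0] + B[0][1] = -5 + 5 = 0, A[0][1] + B[1][1] = -2 + 10 = 8, A[0][2] + B[2][1] = -3 + -4 = -7) = -7 (attained at k = 2)
  C[0][2] = min over k of (A[0][0] + B[0][2] = -5 + 8 = 3, A[0][1] + B[1][2] = -2 + -1 = -3, A[0][2] + B[2][2] = -3 + 3 = 0) = -3 (attained at k = 1)
  C[1][0] = min over k of (A[1][0] + B[0][0] = 1 + 6 = 7, A[1][1] + B[1][0] = 5 + -4 = 1, A[1][2] + B[2][0] = 0 + -3 = -3) = -3 (attained at k = 2)
  C[1][1] = min over k of (A[1][0] + B[0][1] = 1 + 5 = 6, A[1][1] + B[1][1] = 5 + 10 = 15, A[1][2] + B[2][1] = 0 + -4 = -4) = -4 (attained at k = 2)
  C[1][2] = min over k of (A[1][0] + B[0][2] = 1 + 8 = 9, A[1][1] + B[1][2] = 5 + -1 = 4, A[1][2] + B[2][2] = 0 + 3 = 3) = 3 (attained at k = 2)
  C[2][0] = min over k of (A[2][0] + B[0][0] = 10 + 6 = 16, A[2][1] + B[1][0] = -3 + -4 = -7, A[2][2] + B[2][0] = 6 + -3 = 3) = -7 (attained at k = 1)
  C[2][1] = min over k of (A[2][0] + B[0][1] = 10 + 5 = 15, A[2][1] + B[1][1] = -3 + 10 = 7, A[2][2] + B[2][1] = 6 + -4 = 2) = 2 (attained at k = 2)
  C[2][2] = min over k of (A[2][0] + B[0][2] = 10 + 8 = 18, A[2][1] + B[1][2] = -3 + -1 = -4, A[2][2] + B[2][2] = 6 + 3 = 9) = -4 (attained at k = 1)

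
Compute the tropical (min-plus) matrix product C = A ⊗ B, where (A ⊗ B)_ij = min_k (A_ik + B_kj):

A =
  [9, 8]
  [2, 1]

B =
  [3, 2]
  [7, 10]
A ⊗ B =
  [12, 11]
  [5, 4]

Apply the min-plus product entry-by-entry:
  C[0][0] = min over k of (A[0][0] + B[0][0] = 9 + 3 = 12, A[0][1] + B[1][0] = 8 + 7 = 15) = 12 (attained at k = 0)
  C[0][1] = min over k of (A[0][0] + B[0][1] = 9 + 2 = 11, A[0][1] + B[1][1] = 8 + 10 = 18) = 11 (attained at k = 0)
  C[1][0] = min over k of (A[1][0] + B[0][0] = 2 + 3 = 5, A[1][1] + B[1][0] = 1 + 7 = 8) = 5 (attained at k = 0)
  C[1][1] = min over k of (A[1][0] + B[0][1] = 2 + 2 = 4, A[1][1] + B[1][1] = 1 + 10 = 11) = 4 (attained at k = 0)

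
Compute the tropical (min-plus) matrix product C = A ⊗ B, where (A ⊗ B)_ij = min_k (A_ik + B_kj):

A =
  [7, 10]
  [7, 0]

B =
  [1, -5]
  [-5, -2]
A ⊗ B =
  [5, 2]
  [-5, -2]

Apply the min-plus product entry-by-entry:
  C[0][0] = min over k of (A[0][0] + B[0][0] = 7 + 1 = 8, A[0][1] + B[1][0] = 10 + -5 = 5) = 5 (attained at k = 1)
  C[0][1] = min over k of (A[0][0] + B[0][1] = 7 + -5 = 2, A[0][1] + B[1][1] = 10 + -2 = 8) = 2 (attained at k = 0)
  C[1][0] = min over k of (A[1][0] + B[0][0] = 7 + 1 = 8, A[1][1] + B[1][0] = 0 + -5 = -5) = -5 (attained at k = 1)
  C[1][1] = min over k of (A[1][0] + B[0][1] = 7 + -5 = 2, A[1][1] + B[1][1] = 0 + -2 = -2) = -2 (attained at k = 1)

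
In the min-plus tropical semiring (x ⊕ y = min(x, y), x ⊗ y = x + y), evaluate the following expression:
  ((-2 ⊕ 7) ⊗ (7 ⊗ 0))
((-2 ⊕ 7) ⊗ (7 ⊗ 0)) = 5

Expand innermost to outermost. Recall ⊕ takes the minimum of its arguments and ⊗ takes their sum. Working out the expression ((-2 ⊕ 7) ⊗ (7 ⊗ 0)) gives 5.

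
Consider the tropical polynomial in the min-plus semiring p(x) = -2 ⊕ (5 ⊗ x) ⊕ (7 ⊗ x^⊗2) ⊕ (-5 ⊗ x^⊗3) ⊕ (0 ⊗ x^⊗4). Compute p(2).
p(2) = -2

A tropical monomial a ⊗ x^⊗i evaluates to a + i · x. Evaluating each term at x = 2:
  Term 0 contributes -2 + 0 · 2 = -2
  Term 1 contributes 5 + 1 · 2 = 7
  Term 2 contributes 7 + 2 · 2 = 11
  Term 3 contributes -5 + 3 · 2 = 1
  Term 4 contributes 0 + 4 · 2 = 8
p(2) = ⊕ of these = min[-2, 7, 11, 1, 8] = -2.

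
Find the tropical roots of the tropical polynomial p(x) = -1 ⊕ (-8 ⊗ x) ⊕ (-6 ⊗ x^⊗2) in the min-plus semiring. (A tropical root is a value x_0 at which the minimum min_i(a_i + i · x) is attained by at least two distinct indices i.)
Roots: {-2, 7}

Each tropical root is a break point of the lower envelope of the lines y = a_i + i · x (there are 3 lines, with slopes 0, 1, ..., 2). Only the lines that attain the minimum somewhere contribute to roots; other lines are dominated. Here the surviving (envelope) indices are i = 2, i = 1, i = 0.
Intersections between consecutive envelope lines give the roots: for adjacent envelope indices i < j the intersection is x = (a_i − a_j) / (j − i). Reading off the sorted break points: {-2, 7}.
Verification: at each break x_0, at least two indices attain the minimum of min_i(a_i + i · x_0).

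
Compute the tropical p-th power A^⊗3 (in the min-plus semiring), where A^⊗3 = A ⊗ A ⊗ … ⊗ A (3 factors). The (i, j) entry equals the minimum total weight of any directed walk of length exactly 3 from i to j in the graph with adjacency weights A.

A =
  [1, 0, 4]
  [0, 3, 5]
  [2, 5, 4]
A^⊗3 =
  [1, 0, 4]
  [0, 1, 5]
  [2, 3, 7]

Each entry (A^⊗3)_ij equals the minimum over all length-3 walks i = v_0 → v_1 → … → v_3 = j of Σ_t A[v_t][v_{t+1}]. For example, for (i, j) = (0, 2) we minimise over 9 possible intermediate vertex sequences; the minimum is 4, attained along the walk 0 → 1 → 0 → 2.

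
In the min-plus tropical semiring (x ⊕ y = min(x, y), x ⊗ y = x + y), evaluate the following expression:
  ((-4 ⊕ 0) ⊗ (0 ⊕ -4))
((-4 ⊕ 0) ⊗ (0 ⊕ -4)) = -8

Expand innermost to outermost. Recall ⊕ takes the minimum of its arguments and ⊗ takes their sum. Working out the expression ((-4 ⊕ 0) ⊗ (0 ⊕ -4)) gives -8.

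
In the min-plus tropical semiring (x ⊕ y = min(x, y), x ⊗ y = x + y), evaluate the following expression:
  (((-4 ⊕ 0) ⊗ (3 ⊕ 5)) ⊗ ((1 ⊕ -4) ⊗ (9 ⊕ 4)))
(((-4 ⊕ 0) ⊗ (3 ⊕ 5)) ⊗ ((1 ⊕ -4) ⊗ (9 ⊕ 4))) = -1

Expand innermost to outermost. Recall ⊕ takes the minimum of its arguments and ⊗ takes their sum. Working out the expression (((-4 ⊕ 0) ⊗ (3 ⊕ 5)) ⊗ ((1 ⊕ -4) ⊗ (9 ⊕ 4))) gives -1.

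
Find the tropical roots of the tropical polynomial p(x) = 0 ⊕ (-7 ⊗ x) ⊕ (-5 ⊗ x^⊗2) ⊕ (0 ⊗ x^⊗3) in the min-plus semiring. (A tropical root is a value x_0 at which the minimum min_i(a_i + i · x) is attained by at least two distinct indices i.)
Roots: {-5, -2, 7}

Each tropical root is a break point of the lower envelope of the lines y = a_i + i · x (there are 4 lines, with slopes 0, 1, ..., 3). Only the lines that attain the minimum somewhere contribute to roots; other lines are dominated. Here the surviving (envelope) indices are i = 3, i = 2, i = 1, i = 0.
Intersections between consecutive envelope lines give the roots: for adjacent envelope indices i < j the intersection is x = (a_i − a_j) / (j − i). Reading off the sorted break points: {-5, -2, 7}.
Verification: at each break x_0, at least two indices attain the minimum of min_i(a_i + i · x_0).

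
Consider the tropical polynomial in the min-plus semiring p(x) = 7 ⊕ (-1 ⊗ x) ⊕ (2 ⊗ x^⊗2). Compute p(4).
p(4) = 3

A tropical monomial a ⊗ x^⊗i evaluates to a + i · x. Evaluating each term at x = 4:
  Term 0 contributes 7 + 0 · 4 = 7
  Term 1 contributes -1 + 1 · 4 = 3
  Term 2 contributes 2 + 2 · 4 = 10
p(4) = ⊕ of these = min[7, 3, 10] = 3.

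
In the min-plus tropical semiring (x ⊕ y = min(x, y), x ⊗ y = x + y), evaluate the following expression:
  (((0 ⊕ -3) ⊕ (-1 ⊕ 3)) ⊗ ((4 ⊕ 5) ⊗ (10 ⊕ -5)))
(((0 ⊕ -3) ⊕ (-1 ⊕ 3)) ⊗ ((4 ⊕ 5) ⊗ (10 ⊕ -5))) = -4

Expand innermost to outermost. Recall ⊕ takes the minimum of its arguments and ⊗ takes their sum. Working out the expression (((0 ⊕ -3) ⊕ (-1 ⊕ 3)) ⊗ ((4 ⊕ 5) ⊗ (10 ⊕ -5))) gives -4.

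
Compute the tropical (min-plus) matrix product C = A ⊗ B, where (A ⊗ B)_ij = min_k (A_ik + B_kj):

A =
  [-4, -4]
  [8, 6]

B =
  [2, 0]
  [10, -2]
A ⊗ B =
  [-2, -6]
  [10, 4]

Apply the min-plus product entry-by-entry:
  C[0][0] = min over k of (A[0][0] + B[0][0] = -4 + 2 = -2, A[0][1] + B[1][0] = -4 + 10 = 6) = -2 (attained at k = 0)
  C[0][1] = min over k of (A[0][0] + B[0][1] = -4 + 0 = -4, A[0][1] + B[1][1] = -4 + -2 = -6) = -6 (attained at k = 1)
  C[1][0] = min over k of (A[1][0] + B[0][0] = 8 + 2 = 10, A[1][1] + B[1][0] = 6 + 10 = 16) = 10 (attained at k = 0)
  C[1][1] = min over k of (A[1][0] + B[0][1] = 8 + 0 = 8, A[1][1] + B[1][1] = 6 + -2 = 4) = 4 (attained at k = 1)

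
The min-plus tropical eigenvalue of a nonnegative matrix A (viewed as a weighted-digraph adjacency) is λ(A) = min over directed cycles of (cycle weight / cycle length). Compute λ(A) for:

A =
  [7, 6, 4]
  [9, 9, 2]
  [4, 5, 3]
λ(A) = 3

Enumerate directed cycles and compute their means (weight / length). Sample:
  cycle 0 → 0: weight = 7, length = 1, mean = 7/1 ≈ 7.000
  cycle 1 → 1: weight = 9, length = 1, mean = 9/1 ≈ 9.000
  cycle 2 → 2: weight = 3, length = 1, mean = 3/1 ≈ 3.000
  cycle 0 → 1 → 0: weight = 15, length = 2, mean = 15/2 ≈ 7.500
  cycle 0 → 2 → 0: weight = 8, length = 2, mean = 8/2 ≈ 4.000
  cycle 1 → 0 → 1: weight = 15, length = 2, mean = 15/2 ≈ 7.500
Minimum mean = 3.000, attained e.g. along the cycle 2 → 2 with weight 3 and length 1. So λ(A) = 3/1 = 3.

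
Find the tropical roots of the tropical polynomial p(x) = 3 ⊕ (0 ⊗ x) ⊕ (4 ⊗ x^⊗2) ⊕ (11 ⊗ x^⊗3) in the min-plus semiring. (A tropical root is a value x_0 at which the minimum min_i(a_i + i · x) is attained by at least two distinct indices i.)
Roots: {-7, -4, 3}

Each tropical root is a break point of the lower envelope of the lines y = a_i + i · x (there are 4 lines, with slopes 0, 1, ..., 3). Only the lines that attain the minimum somewhere contribute to roots; other lines are dominated. Here the surviving (envelope) indices are i = 3, i = 2, i = 1, i = 0.
Intersections between consecutive envelope lines give the roots: for adjacent envelope indices i < j the intersection is x = (a_i − a_j) / (j − i). Reading off the sorted break points: {-7, -4, 3}.
Verification: at each break x_0, at least two indices attain the minimum of min_i(a_i + i · x_0).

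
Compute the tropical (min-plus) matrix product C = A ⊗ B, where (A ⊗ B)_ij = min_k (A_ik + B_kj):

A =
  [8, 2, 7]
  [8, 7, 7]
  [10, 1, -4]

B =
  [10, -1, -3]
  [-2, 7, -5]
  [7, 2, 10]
A ⊗ B =
  [0, 7, -3]
  [5, 7, 2]
  [-1, -2, -4]

Apply the min-plus product entry-by-entry:
  C[0][0] = min over k of (A[0][0] + B[0][0] = 8 + 10 = 18, A[0][1] + B[1][0] = 2 + -2 = 0, A[0][2] + B[2][0] = 7 + 7 = 14) = 0 (attained at k = 1)
  C[0][1] = min over k of (A[0][0] + B[0][1] = 8 + -1 = 7, A[0][1] + B[1][1] = 2 + 7 = 9, A[0][2] + B[2][1] = 7 + 2 = 9) = 7 (attained at k = 0)
  C[0][2] = min over k of (A[0][0] + B[0][2] = 8 + -3 = 5, A[0][1] + B[1][2] = 2 + -5 = -3, A[0][2] + B[2][2] = 7 + 10 = 17) = -3 (attained at k = 1)
  C[1][0] = min over k of (A[1][0] + B[0][0] = 8 + 10 = 18, A[1][1] + B[1][0] = 7 + -2 = 5, A[1][2] + B[2][0] = 7 + 7 = 14) = 5 (attained at k = 1)
  C[1][1] = min over k of (A[1][0] + B[0][1] = 8 + -1 = 7, A[1][1] + B[1][1] = 7 + 7 = 14, A[1][2] + B[2][1] = 7 + 2 = 9) = 7 (attained at k = 0)
  C[1][2] = min over k of (A[1][0] + B[0][2] = 8 + -3 = 5, A[1][1] + B[1][2] = 7 + -5 = 2, A[1][2] + B[2][2] = 7 + 10 = 17) = 2 (attained at k = 1)
  C[2][0] = min over k of (A[2][0] + B[0][0] = 10 + 10 = 20, A[2][1] + B[1][0] = 1 + -2 = -1, A[2][2] + B[2][0] = -4 + 7 = 3) = -1 (attained at k = 1)
  C[2][1] = min over k of (A[2][0] + B[0][1] = 10 + -1 = 9, A[2][1] + B[1][1] = 1 + 7 = 8, A[2][2] + B[2][1] = -4 + 2 = -2) = -2 (attained at k = 2)
  C[2][2] = min over k of (A[2][0] + B[0][2] = 10 + -3 = 7, A[2][1] + B[1][2] = 1 + -5 = -4, A[2][2] + B[2][2] = -4 + 10 = 6) = -4 (attained at k = 1)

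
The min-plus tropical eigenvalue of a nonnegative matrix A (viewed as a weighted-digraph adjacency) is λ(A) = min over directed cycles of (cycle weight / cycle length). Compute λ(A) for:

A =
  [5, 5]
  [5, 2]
λ(A) = 2

Enumerate directed cycles and compute their means (weight / length). Sample:
  cycle 0 → 0: weight = 5, length = 1, mean = 5/1 ≈ 5.000
  cycle 1 → 1: weight = 2, length = 1, mean = 2/1 ≈ 2.000
  cycle 0 → 1 → 0: weight = 10, length = 2, mean = 10/2 ≈ 5.000
  cycle 1 → 0 → 1: weight = 10, length = 2, mean = 10/2 ≈ 5.000
Minimum mean = 2.000, attained e.g. along the cycle 1 → 1 with weight 2 and length 1. So λ(A) = 2/1 = 2.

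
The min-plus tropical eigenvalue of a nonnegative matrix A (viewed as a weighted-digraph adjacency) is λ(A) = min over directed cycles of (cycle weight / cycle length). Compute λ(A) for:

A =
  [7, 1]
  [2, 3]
λ(A) = 3/2

Enumerate directed cycles and compute their means (weight / length). Sample:
  cycle 0 → 0: weight = 7, length = 1, mean = 7/1 ≈ 7.000
  cycle 1 → 1: weight = 3, length = 1, mean = 3/1 ≈ 3.000
  cycle 0 → 1 → 0: weight = 3, length = 2, mean = 3/2 ≈ 1.500
  cycle 1 → 0 → 1: weight = 3, length = 2, mean = 3/2 ≈ 1.500
Minimum mean = 1.500, attained e.g. along the cycle 0 → 1 → 0 with weight 3 and length 2. So λ(A) = 3/2 = 3/2.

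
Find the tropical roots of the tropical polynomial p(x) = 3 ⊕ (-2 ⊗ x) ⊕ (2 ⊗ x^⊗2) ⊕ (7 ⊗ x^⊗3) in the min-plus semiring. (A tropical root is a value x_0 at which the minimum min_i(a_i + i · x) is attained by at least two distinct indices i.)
Roots: {-5, -4, 5}

Each tropical root is a break point of the lower envelope of the lines y = a_i + i · x (there are 4 lines, with slopes 0, 1, ..., 3). Only the lines that attain the minimum somewhere contribute to roots; other lines are dominated. Here the surviving (envelope) indices are i = 3, i = 2, i = 1, i = 0.
Intersections between consecutive envelope lines give the roots: for adjacent envelope indices i < j the intersection is x = (a_i − a_j) / (j − i). Reading off the sorted break points: {-5, -4, 5}.
Verification: at each break x_0, at least two indices attain the minimum of min_i(a_i + i · x_0).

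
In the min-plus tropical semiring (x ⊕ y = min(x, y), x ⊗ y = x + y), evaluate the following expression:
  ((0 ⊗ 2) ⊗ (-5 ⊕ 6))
((0 ⊗ 2) ⊗ (-5 ⊕ 6)) = -3

Expand innermost to outermost. Recall ⊕ takes the minimum of its arguments and ⊗ takes their sum. Working out the expression ((0 ⊗ 2) ⊗ (-5 ⊕ 6)) gives -3.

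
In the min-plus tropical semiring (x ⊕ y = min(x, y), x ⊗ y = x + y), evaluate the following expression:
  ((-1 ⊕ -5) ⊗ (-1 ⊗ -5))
((-1 ⊕ -5) ⊗ (-1 ⊗ -5)) = -11

Expand innermost to outermost. Recall ⊕ takes the minimum of its arguments and ⊗ takes their sum. Working out the expression ((-1 ⊕ -5) ⊗ (-1 ⊗ -5)) gives -11.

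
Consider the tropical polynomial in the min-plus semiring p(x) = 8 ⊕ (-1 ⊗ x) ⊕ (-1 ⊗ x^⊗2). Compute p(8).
p(8) = 7

A tropical monomial a ⊗ x^⊗i evaluates to a + i · x. Evaluating each term at x = 8:
  Term 0 contributes 8 + 0 · 8 = 8
  Term 1 contributes -1 + 1 · 8 = 7
  Term 2 contributes -1 + 2 · 8 = 15
p(8) = ⊕ of these = min[8, 7, 15] = 7.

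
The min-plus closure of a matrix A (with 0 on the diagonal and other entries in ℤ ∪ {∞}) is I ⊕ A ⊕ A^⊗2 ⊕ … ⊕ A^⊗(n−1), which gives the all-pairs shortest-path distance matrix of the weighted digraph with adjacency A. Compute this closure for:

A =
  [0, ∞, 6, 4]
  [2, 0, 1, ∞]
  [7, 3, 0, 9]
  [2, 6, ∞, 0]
Closure =
  [0, 9, 6, 4]
  [2, 0, 1, 6]
  [5, 3, 0, 9]
  [2, 6, 7, 0]

This is the Floyd-Warshall all-pairs shortest-path computation. For each intermediate vertex k = 0, 1, …, 3, update dist[i][j] ← min(dist[i][j], dist[i][k] + dist[k][j]). The final matrix gives, for each (i, j), the minimum total weight of any directed path from i to j (possibly empty when i = j).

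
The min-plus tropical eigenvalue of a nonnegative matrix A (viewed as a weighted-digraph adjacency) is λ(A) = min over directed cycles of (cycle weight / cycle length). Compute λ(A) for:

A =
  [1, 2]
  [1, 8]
λ(A) = 1

Enumerate directed cycles and compute their means (weight / length). Sample:
  cycle 0 → 0: weight = 1, length = 1, mean = 1/1 ≈ 1.000
  cycle 1 → 1: weight = 8, length = 1, mean = 8/1 ≈ 8.000
  cycle 0 → 1 → 0: weight = 3, length = 2, mean = 3/2 ≈ 1.500
  cycle 1 → 0 → 1: weight = 3, length = 2, mean = 3/2 ≈ 1.500
Minimum mean = 1.000, attained e.g. along the cycle 0 → 0 with weight 1 and length 1. So λ(A) = 1/1 = 1.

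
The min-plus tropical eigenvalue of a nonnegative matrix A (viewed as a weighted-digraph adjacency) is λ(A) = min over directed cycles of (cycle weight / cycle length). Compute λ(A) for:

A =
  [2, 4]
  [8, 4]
λ(A) = 2

Enumerate directed cycles and compute their means (weight / length). Sample:
  cycle 0 → 0: weight = 2, length = 1, mean = 2/1 ≈ 2.000
  cycle 1 → 1: weight = 4, length = 1, mean = 4/1 ≈ 4.000
  cycle 0 → 1 → 0: weight = 12, length = 2, mean = 12/2 ≈ 6.000
  cycle 1 → 0 → 1: weight = 12, length = 2, mean = 12/2 ≈ 6.000
Minimum mean = 2.000, attained e.g. along the cycle 0 → 0 with weight 2 and length 1. So λ(A) = 2/1 = 2.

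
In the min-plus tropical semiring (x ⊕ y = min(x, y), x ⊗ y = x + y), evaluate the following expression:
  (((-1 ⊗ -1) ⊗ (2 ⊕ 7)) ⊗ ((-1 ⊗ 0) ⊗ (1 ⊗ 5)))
(((-1 ⊗ -1) ⊗ (2 ⊕ 7)) ⊗ ((-1 ⊗ 0) ⊗ (1 ⊗ 5))) = 5

Expand innermost to outermost. Recall ⊕ takes the minimum of its arguments and ⊗ takes their sum. Working out the expression (((-1 ⊗ -1) ⊗ (2 ⊕ 7)) ⊗ ((-1 ⊗ 0) ⊗ (1 ⊗ 5))) gives 5.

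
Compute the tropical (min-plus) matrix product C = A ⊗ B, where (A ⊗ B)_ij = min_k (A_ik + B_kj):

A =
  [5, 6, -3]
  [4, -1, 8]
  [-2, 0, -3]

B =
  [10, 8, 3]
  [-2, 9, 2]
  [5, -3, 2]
A ⊗ B =
  [2, -6, -1]
  [-3, 5, 1]
  [-2, -6, -1]

Apply the min-plus product entry-by-entry:
  C[0][0] = min over k of (A[0][0] + B[0][0] = 5 + 10 = 15, A[0][1] + B[1][0] = 6 + -2 = 4, A[0][2] + B[2][0] = -3 + 5 = 2) = 2 (attained at k = 2)
  C[0][1] = min over k of (A[0][0] + B[0][1] = 5 + 8 = 13, A[0][1] + B[1][1] = 6 + 9 = 15, A[0][2] + B[2][1] = -3 + -3 = -6) = -6 (attained at k = 2)
  C[0][2] = min over k of (A[0][0] + B[0][2] = 5 + 3 = 8, A[0][1] + B[1][2] = 6 + 2 = 8, A[0][2] + B[2][2] = -3 + 2 = -1) = -1 (attained at k = 2)
  C[1][0] = min over k of (A[1][0] + B[0][0] = 4 + 10 = 14, A[1][1] + B[1][0] = -1 + -2 = -3, A[1][2] + B[2][0] = 8 + 5 = 13) = -3 (attained at k = 1)
  C[1][1] = min over k of (A[1][0] + B[0][1] = 4 + 8 = 12, A[1][1] + B[1][1] = -1 + 9 = 8, A[1][2] + B[2][1] = 8 + -3 = 5) = 5 (attained at k = 2)
  C[1][2] = min over k of (A[1][0] + B[0][2] = 4 + 3 = 7, A[1][1] + B[1][2] = -1 + 2 = 1, A[1][2] + B[2][2] = 8 + 2 = 10) = 1 (attained at k = 1)
  C[2][0] = min over k of (A[2][0] + B[0][0] = -2 + 10 = 8, A[2][1] + B[1][0] = 0 + -2 = -2, A[2][2] + B[2][0] = -3 + 5 = 2) = -2 (attained at k = 1)
  C[2][1] = min over k of (A[2][0] + B[0][1] = -2 + 8 = 6, A[2][1] + B[1][1] = 0 + 9 = 9, A[2][2] + B[2][1] = -3 + -3 = -6) = -6 (attained at k = 2)
  C[2][2] = min over k of (A[2][0] + B[0][2] = -2 + 3 = 1, A[2][1] + B[1][2] = 0 + 2 = 2, A[2][2] + B[2][2] = -3 + 2 = -1) = -1 (attained at k = 2)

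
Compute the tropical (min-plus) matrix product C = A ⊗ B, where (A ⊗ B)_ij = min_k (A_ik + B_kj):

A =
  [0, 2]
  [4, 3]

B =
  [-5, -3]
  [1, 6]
A ⊗ B =
  [-5, -3]
  [-1, 1]

Apply the min-plus product entry-by-entry:
  C[0][0] = min over k of (A[0][0] + B[0][0] = 0 + -5 = -5, A[0][1] + B[1][0] = 2 + 1 = 3) = -5 (attained at k = 0)
  C[0][1] = min over k of (A[0][0] + B[0][1] = 0 + -3 = -3, A[0][1] + B[1][1] = 2 + 6 = 8) = -3 (attained at k = 0)
  C[1][0] = min over k of (A[1][0] + B[0][0] = 4 + -5 = -1, A[1][1] + B[1][0] = 3 + 1 = 4) = -1 (attained at k = 0)
  C[1][1] = min over k of (A[1][0] + B[0][1] = 4 + -3 = 1, A[1][1] + B[1][1] = 3 + 6 = 9) = 1 (attained at k = 0)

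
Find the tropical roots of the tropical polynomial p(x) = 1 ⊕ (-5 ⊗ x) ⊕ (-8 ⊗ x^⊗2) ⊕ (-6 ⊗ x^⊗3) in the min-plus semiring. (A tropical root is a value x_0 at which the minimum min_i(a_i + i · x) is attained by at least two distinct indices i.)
Roots: {-2, 3, 6}

Each tropical root is a break point of the lower envelope of the lines y = a_i + i · x (there are 4 lines, with slopes 0, 1, ..., 3). Only the lines that attain the minimum somewhere contribute to roots; other lines are dominated. Here the surviving (envelope) indices are i = 3, i = 2, i = 1, i = 0.
Intersections between consecutive envelope lines give the roots: for adjacent envelope indices i < j the intersection is x = (a_i − a_j) / (j − i). Reading off the sorted break points: {-2, 3, 6}.
Verification: at each break x_0, at least two indices attain the minimum of min_i(a_i + i · x_0).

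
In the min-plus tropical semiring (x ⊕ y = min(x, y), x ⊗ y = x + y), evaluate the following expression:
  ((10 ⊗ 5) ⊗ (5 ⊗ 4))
((10 ⊗ 5) ⊗ (5 ⊗ 4)) = 24

Expand innermost to outermost. Recall ⊕ takes the minimum of its arguments and ⊗ takes their sum. Working out the expression ((10 ⊗ 5) ⊗ (5 ⊗ 4)) gives 24.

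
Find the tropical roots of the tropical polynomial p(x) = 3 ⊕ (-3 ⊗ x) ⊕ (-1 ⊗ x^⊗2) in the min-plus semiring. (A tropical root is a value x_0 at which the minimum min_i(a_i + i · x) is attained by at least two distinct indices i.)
Roots: {-2, 6}

Each tropical root is a break point of the lower envelope of the lines y = a_i + i · x (there are 3 lines, with slopes 0, 1, ..., 2). Only the lines that attain the minimum somewhere contribute to roots; other lines are dominated. Here the surviving (envelope) indices are i = 2, i = 1, i = 0.
Intersections between consecutive envelope lines give the roots: for adjacent envelope indices i < j the intersection is x = (a_i − a_j) / (j − i). Reading off the sorted break points: {-2, 6}.
Verification: at each break x_0, at least two indices attain the minimum of min_i(a_i + i · x_0).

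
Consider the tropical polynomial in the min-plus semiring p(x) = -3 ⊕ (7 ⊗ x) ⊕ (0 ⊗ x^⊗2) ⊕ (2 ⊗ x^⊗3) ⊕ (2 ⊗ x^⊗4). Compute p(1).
p(1) = -3

A tropical monomial a ⊗ x^⊗i evaluates to a + i · x. Evaluating each term at x = 1:
  Term 0 contributes -3 + 0 · 1 = -3
  Term 1 contributes 7 + 1 · 1 = 8
  Term 2 contributes 0 + 2 · 1 = 2
  Term 3 contributes 2 + 3 · 1 = 5
  Term 4 contributes 2 + 4 · 1 = 6
p(1) = ⊕ of these = min[-3, 8, 2, 5, 6] = -3.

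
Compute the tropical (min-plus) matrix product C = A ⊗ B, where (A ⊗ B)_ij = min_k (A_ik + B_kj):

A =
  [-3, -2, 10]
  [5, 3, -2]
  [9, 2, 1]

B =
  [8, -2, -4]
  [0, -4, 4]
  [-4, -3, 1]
A ⊗ B =
  [-2, -6, -7]
  [-6, -5, -1]
  [-3, -2, 2]

Apply the min-plus product entry-by-entry:
  C[0][0] = min over k of (A[0][0] + B[0][0] = -3 + 8 = 5, A[0][1] + B[1][0] = -2 + 0 = -2, A[0][2] + B[2][0] = 10 + -4 = 6) = -2 (attained at k = 1)
  C[0][1] = min over k of (A[0][0] + B[0][1] = -3 + -2 = -5, A[0][1] + B[1][1] = -2 + -4 = -6, A[0][2] + B[2][1] = 10 + -3 = 7) = -6 (attained at k = 1)
  C[0][2] = min over k of (A[0][0] + B[0][2] = -3 + -4 = -7, A[0][1] + B[1][2] = -2 + 4 = 2, A[0][2] + B[2][2] = 10 + 1 = 11) = -7 (attained at k = 0)
  C[1][0] = min over k of (A[1][0] + B[0][0] = 5 + 8 = 13, A[1][1] + B[1][0] = 3 + 0 = 3, A[1][2] + B[2][0] = -2 + -4 = -6) = -6 (attained at k = 2)
  C[1][1] = min over k of (A[1][0] + B[0][1] = 5 + -2 = 3, A[1][1] + B[1][1] = 3 + -4 = -1, A[1][2] + B[2][1] = -2 + -3 = -5) = -5 (attained at k = 2)
  C[1][2] = min over k of (A[1][0] + B[0][2] = 5 + -4 = 1, A[1][1] + B[1][2] = 3 + 4 = 7, A[1][2] + B[2][2] = -2 + 1 = -1) = -1 (attained at k = 2)
  C[2][0] = min over k of (A[2][0] + B[0][0] = 9 + 8 = 17, A[2][1] + B[1][0] = 2 + 0 = 2, A[2][2] + B[2][0] = 1 + -4 = -3) = -3 (attained at k = 2)
  C[2][1] = min over k of (A[2][0] + B[0][1] = 9 + -2 = 7, A[2][1] + B[1][1] = 2 + -4 = -2, A[2][2] + B[2][1] = 1 + -3 = -2) = -2 (attained at k = 1)
  C[2][2] = min over k of (A[2][0] + B[0][2] = 9 + -4 = 5, A[2][1] + B[1][2] = 2 + 4 = 6, A[2][2] + B[2][2] = 1 + 1 = 2) = 2 (attained at k = 2)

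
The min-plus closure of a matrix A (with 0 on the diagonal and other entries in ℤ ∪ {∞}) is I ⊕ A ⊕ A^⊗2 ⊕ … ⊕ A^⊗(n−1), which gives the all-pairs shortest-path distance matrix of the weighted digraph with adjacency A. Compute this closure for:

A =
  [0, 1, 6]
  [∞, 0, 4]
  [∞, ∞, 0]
Closure =
  [0, 1, 5]
  [∞, 0, 4]
  [∞, ∞, 0]

This is the Floyd-Warshall all-pairs shortest-path computation. For each intermediate vertex k = 0, 1, …, 2, update dist[i][j] ← min(dist[i][j], dist[i][k] + dist[k][j]). The final matrix gives, for each (i, j), the minimum total weight of any directed path from i to j (possibly empty when i = j).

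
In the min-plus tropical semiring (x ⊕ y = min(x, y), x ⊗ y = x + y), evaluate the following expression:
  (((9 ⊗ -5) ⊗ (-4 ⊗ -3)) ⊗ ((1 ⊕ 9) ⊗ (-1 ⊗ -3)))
(((9 ⊗ -5) ⊗ (-4 ⊗ -3)) ⊗ ((1 ⊕ 9) ⊗ (-1 ⊗ -3))) = -6

Expand innermost to outermost. Recall ⊕ takes the minimum of its arguments and ⊗ takes their sum. Working out the expression (((9 ⊗ -5) ⊗ (-4 ⊗ -3)) ⊗ ((1 ⊕ 9) ⊗ (-1 ⊗ -3))) gives -6.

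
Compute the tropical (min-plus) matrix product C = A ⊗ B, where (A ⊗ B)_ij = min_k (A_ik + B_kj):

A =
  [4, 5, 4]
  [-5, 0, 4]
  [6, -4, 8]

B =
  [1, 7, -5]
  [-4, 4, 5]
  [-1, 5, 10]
A ⊗ B =
  [1, 9, -1]
  [-4, 2, -10]
  [-8, 0, 1]

Apply the min-plus product entry-by-entry:
  C[0][0] = min over k of (A[0][0] + B[0][0] = 4 + 1 = 5, A[0][1] + B[1][0] = 5 + -4 = 1, A[0][2] + B[2][0] = 4 + -1 = 3) = 1 (attained at k = 1)
  C[0][1] = min over k of (A[0][0] + B[0][1] = 4 + 7 = 11, A[0][1] + B[1][1] = 5 + 4 = 9, A[0][2] + B[2][1] = 4 + 5 = 9) = 9 (attained at k = 1)
  C[0][2] = min over k of (A[0][0] + B[0][2] = 4 + -5 = -1, A[0][1] + B[1][2] = 5 + 5 = 10, A[0][2] + B[2][2] = 4 + 10 = 14) = -1 (attained at k = 0)
  C[1][0] = min over k of (A[1][0] + B[0][0] = -5 + 1 = -4, A[1][1] + B[1][0] = 0 + -4 = -4, A[1][2] + B[2][0] = 4 + -1 = 3) = -4 (attained at k = 0)
  C[1][1] = min over k of (A[1][0] + B[0][1] = -5 + 7 = 2, A[1][1] + B[1][1] = 0 + 4 = 4, A[1][2] + B[2][1] = 4 + 5 = 9) = 2 (attained at k = 0)
  C[1][2] = min over k of (A[1][0] + B[0][2] = -5 + -5 = -10, A[1][1] + B[1][2] = 0 + 5 = 5, A[1][2] + B[2][2] = 4 + 10 = 14) = -10 (attained at k = 0)
  C[2][0] = min over k of (A[2][0] + B[0][0] = 6 + 1 = 7, A[2][1] + B[1][0] = -4 + -4 = -8, A[2][2] + B[2][0] = 8 + -1 = 7) = -8 (attained at k = 1)
  C[2][1] = min over k of (A[2][0] + B[0][1] = 6 + 7 = 13, A[2][1] + B[1][1] = -4 + 4 = 0, A[2][2] + B[2][1] = 8 + 5 = 13) = 0 (attained at k = 1)
  C[2][2] = min over k of (A[2][0] + B[0][2] = 6 + -5 = 1, A[2][1] + B[1][2] = -4 + 5 = 1, A[2][2] + B[2][2] = 8 + 10 = 18) = 1 (attained at k = 0)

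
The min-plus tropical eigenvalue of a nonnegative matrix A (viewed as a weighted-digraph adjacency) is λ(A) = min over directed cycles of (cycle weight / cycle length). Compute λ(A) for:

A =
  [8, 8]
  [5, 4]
λ(A) = 4

Enumerate directed cycles and compute their means (weight / length). Sample:
  cycle 0 → 0: weight = 8, length = 1, mean = 8/1 ≈ 8.000
  cycle 1 → 1: weight = 4, length = 1, mean = 4/1 ≈ 4.000
  cycle 0 → 1 → 0: weight = 13, length = 2, mean = 13/2 ≈ 6.500
  cycle 1 → 0 → 1: weight = 13, length = 2, mean = 13/2 ≈ 6.500
Minimum mean = 4.000, attained e.g. along the cycle 1 → 1 with weight 4 and length 1. So λ(A) = 4/1 = 4.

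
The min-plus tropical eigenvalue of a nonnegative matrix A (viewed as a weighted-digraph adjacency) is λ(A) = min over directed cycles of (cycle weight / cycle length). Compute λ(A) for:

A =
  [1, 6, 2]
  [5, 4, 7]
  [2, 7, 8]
λ(A) = 1

Enumerate directed cycles and compute their means (weight / length). Sample:
  cycle 0 → 0: weight = 1, length = 1, mean = 1/1 ≈ 1.000
  cycle 1 → 1: weight = 4, length = 1, mean = 4/1 ≈ 4.000
  cycle 2 → 2: weight = 8, length = 1, mean = 8/1 ≈ 8.000
  cycle 0 → 1 → 0: weight = 11, length = 2, mean = 11/2 ≈ 5.500
  cycle 0 → 2 → 0: weight = 4, length = 2, mean = 4/2 ≈ 2.000
  cycle 1 → 0 → 1: weight = 11, length = 2, mean = 11/2 ≈ 5.500
Minimum mean = 1.000, attained e.g. along the cycle 0 → 0 with weight 1 and length 1. So λ(A) = 1/1 = 1.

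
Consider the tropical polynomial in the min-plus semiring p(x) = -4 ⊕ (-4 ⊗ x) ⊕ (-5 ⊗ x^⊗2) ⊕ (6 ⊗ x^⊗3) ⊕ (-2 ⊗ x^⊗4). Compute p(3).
p(3) = -4

A tropical monomial a ⊗ x^⊗i evaluates to a + i · x. Evaluating each term at x = 3:
  Term 0 contributes -4 + 0 · 3 = -4
  Term 1 contributes -4 + 1 · 3 = -1
  Term 2 contributes -5 + 2 · 3 = 1
  Term 3 contributes 6 + 3 · 3 = 15
  Term 4 contributes -2 + 4 · 3 = 10
p(3) = ⊕ of these = min[-4, -1, 1, 15, 10] = -4.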